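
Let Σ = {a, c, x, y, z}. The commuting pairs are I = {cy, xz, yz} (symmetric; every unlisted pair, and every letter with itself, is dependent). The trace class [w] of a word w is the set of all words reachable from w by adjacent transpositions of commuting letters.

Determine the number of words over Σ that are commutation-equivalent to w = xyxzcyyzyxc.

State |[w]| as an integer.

drop 0:x onto floor
drop 1:y onto {0:x}
drop 2:x onto {1:y}
drop 3:z onto floor
drop 4:c onto {2:x, 3:z}
drop 5:y onto {2:x}
drop 6:y onto {5:y}
drop 7:z onto {4:c}
drop 8:y onto {6:y}
drop 9:x onto {4:c, 8:y}
drop 10:c onto {7:z, 9:x}
ground layer = {0:x, 3:z}
drop-orders for the pieces not yet dropped (sum over which currently-grounded one goes next):
  1 to go: {10} 1
  2 to go: {7,10} 1  {9,10} 1
  3 to go: {7,9,10} 2  {8,9,10} 1
  4 to go: {4,7,9,10} 2  {6,8,9,10} 1  {7,8,9,10} 3
  5 to go: {3,4,7,9,10} 2  {4,7,8,9,10} 5  {5,6,8,9,10} 1  {6,7,8,9,10} 4
  6 to go: {3,4,7,8,9,10} 7  {4,6,7,8,9,10} 9  {5,6,7,8,9,10} 5
  7 to go: {3,4,6,7,8,9,10} 16  {4,5,6,7,8,9,10} 14
  8 to go: {2,4,5,6,7,8,9,10} 14  {3,4,5,6,7,8,9,10} 30
  9 to go: {1,2,4,5,6,7,8,9,10} 14  {2,3,4,5,6,7,8,9,10} 44
  if 0:x drops first: 58 orders
  if 3:z drops first: 14 orders
heap linearizations: 72

72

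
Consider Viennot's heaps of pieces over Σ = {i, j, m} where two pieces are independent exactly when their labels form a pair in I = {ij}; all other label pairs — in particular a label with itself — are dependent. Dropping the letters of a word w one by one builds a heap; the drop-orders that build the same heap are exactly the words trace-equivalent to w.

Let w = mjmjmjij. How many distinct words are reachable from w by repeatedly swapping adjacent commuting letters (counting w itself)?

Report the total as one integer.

#0=m has no predecessor
#1=j depends on [0:m]
#2=m depends on [1:j]
#3=j depends on [2:m]
#4=m depends on [3:j]
#5=j depends on [4:m]
#6=i depends on [4:m]
#7=j depends on [5:j]
sources: [0:m]
N(rest) = Σ N(rest − s) over sources s of rest; N(one piece) = 1:
  size 1 → [6]=1  [7]=1
  size 2 → [5,7]=1  [6,7]=2
  size 3 → [5,6,7]=3
  size 4 → [4,5,6,7]=3
  size 5 → [3,4,5,6,7]=3
  size 6 → [2,3,4,5,6,7]=3
  first=0(m) contributes 3

3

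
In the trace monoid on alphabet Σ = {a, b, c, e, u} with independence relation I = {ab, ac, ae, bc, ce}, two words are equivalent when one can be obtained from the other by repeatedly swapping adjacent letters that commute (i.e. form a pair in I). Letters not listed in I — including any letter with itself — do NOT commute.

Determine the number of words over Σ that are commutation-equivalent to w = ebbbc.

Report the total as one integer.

5

0(e) covers ∅
1(b) covers 0:e
2(b) covers 1:b
3(b) covers 2:b
4(c) covers ∅
floor of heap: 0:e, 4:c
completions by unplaced set U, small U first (add the entries for U minus each lowest piece of U):
  |U|=1: {3}:1  {4}:1
  |U|=2: {2,3}:1  {3,4}:2
  |U|=3: {1,2,3}:1  {2,3,4}:3
  start at 0(e): 4
  start at 4(c): 1
sum over floor = 5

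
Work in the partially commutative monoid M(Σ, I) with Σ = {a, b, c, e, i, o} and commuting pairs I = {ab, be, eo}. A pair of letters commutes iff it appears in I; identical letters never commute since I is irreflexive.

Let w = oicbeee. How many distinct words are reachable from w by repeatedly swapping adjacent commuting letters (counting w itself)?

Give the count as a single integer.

4

0(o) covers ∅
1(i) covers 0:o
2(c) covers 1:i
3(b) covers 2:c
4(e) covers 2:c
5(e) covers 4:e
6(e) covers 5:e
floor of heap: 0:o
completions by unplaced set U, small U first (add the entries for U minus each lowest piece of U):
  |U|=1: {3}:1  {6}:1
  |U|=2: {3,6}:2  {5,6}:1
  |U|=3: {3,5,6}:3  {4,5,6}:1
  |U|=4: {3,4,5,6}:4
  |U|=5: {2,3,4,5,6}:4
  start at 0(o): 4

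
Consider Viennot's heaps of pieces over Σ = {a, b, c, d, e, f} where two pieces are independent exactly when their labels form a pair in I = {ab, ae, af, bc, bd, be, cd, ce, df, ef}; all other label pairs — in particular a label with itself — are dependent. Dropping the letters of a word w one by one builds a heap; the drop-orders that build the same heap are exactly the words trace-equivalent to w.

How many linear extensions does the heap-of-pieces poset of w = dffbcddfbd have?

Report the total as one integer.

420

drop 0:d onto floor
drop 1:f onto floor
drop 2:f onto {1:f}
drop 3:b onto {2:f}
drop 4:c onto {2:f}
drop 5:d onto {0:d}
drop 6:d onto {5:d}
drop 7:f onto {3:b, 4:c}
drop 8:b onto {7:f}
drop 9:d onto {6:d}
ground layer = {0:d, 1:f}
drop-orders for the pieces not yet dropped (sum over which currently-grounded one goes next):
  1 to go: {8} 1  {9} 1
  2 to go: {6,9} 1  {7,8} 1  {8,9} 2
  3 to go: {3,7,8} 1  {4,7,8} 1  {5,6,9} 1  {6,8,9} 3  {7,8,9} 3
  4 to go: {0,5,6,9} 1  {3,4,7,8} 2  {3,7,8,9} 4  {4,7,8,9} 4  {5,6,8,9} 4  {6,7,8,9} 6
  5 to go: {0,5,6,8,9} 5  {2,3,4,7,8} 2  {3,4,7,8,9} 10  {3,6,7,8,9} 10  {4,6,7,8,9} 10  {5,6,7,8,9} 10
  6 to go: {0,5,6,7,8,9} 15  {1,2,3,4,7,8} 2  {2,3,4,7,8,9} 12  {3,4,6,7,8,9} 30  {3,5,6,7,8,9} 20  {4,5,6,7,8,9} 20
  7 to go: {0,3,5,6,7,8,9} 35  {0,4,5,6,7,8,9} 35  {1,2,3,4,7,8,9} 14  {2,3,4,6,7,8,9} 42  {3,4,5,6,7,8,9} 70
  8 to go: {0,3,4,5,6,7,8,9} 140  {1,2,3,4,6,7,8,9} 56  {2,3,4,5,6,7,8,9} 112
  if 0:d drops first: 168 orders
  if 1:f drops first: 252 orders
heap linearizations: 420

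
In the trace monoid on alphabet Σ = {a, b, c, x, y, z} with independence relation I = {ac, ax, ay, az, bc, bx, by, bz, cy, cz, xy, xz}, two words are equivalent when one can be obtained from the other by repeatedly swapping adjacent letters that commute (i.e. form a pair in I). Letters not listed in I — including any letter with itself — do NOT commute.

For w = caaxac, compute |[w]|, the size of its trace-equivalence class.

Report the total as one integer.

20

#0=c has no predecessor
#1=a has no predecessor
#2=a depends on [1:a]
#3=x depends on [0:c]
#4=a depends on [2:a]
#5=c depends on [3:x]
sources: [0:c, 1:a]
N(rest) = Σ N(rest − s) over sources s of rest; N(one piece) = 1:
  size 1 → [4]=1  [5]=1
  size 2 → [2,4]=1  [3,5]=1  [4,5]=2
  size 3 → [0,3,5]=1  [1,2,4]=1  [2,4,5]=3  [3,4,5]=3
  size 4 → [0,3,4,5]=4  [1,2,4,5]=4  [2,3,4,5]=6
  first=0(c) contributes 10
  first=1(a) contributes 10
|[w]| = 20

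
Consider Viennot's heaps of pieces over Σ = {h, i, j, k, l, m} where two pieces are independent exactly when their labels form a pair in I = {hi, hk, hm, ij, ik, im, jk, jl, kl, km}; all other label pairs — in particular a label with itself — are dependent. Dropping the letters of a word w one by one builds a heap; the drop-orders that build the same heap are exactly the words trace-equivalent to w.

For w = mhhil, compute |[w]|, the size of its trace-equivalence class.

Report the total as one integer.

#0=m has no predecessor
#1=h has no predecessor
#2=h depends on [1:h]
#3=i has no predecessor
#4=l depends on [0:m, 2:h, 3:i]
sources: [0:m, 1:h, 3:i]
N(rest) = Σ N(rest − s) over sources s of rest; N(one piece) = 1:
  size 1 → [4]=1
  size 2 → [0,4]=1  [2,4]=1  [3,4]=1
  size 3 → [0,2,4]=2  [0,3,4]=2  [1,2,4]=1  [2,3,4]=2
  first=0(m) contributes 3
  first=1(h) contributes 6
  first=3(i) contributes 3
|[w]| = 12

12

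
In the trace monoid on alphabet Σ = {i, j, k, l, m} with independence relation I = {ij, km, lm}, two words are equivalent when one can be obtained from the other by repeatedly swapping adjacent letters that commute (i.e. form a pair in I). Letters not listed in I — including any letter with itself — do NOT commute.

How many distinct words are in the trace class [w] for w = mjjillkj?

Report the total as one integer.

#0=m has no predecessor
#1=j depends on [0:m]
#2=j depends on [1:j]
#3=i depends on [0:m]
#4=l depends on [2:j, 3:i]
#5=l depends on [4:l]
#6=k depends on [5:l]
#7=j depends on [6:k]
sources: [0:m]
N(rest) = Σ N(rest − s) over sources s of rest; N(one piece) = 1:
  size 1 → [7]=1
  size 2 → [6,7]=1
  size 3 → [5,6,7]=1
  size 4 → [4,5,6,7]=1
  size 5 → [2,4,5,6,7]=1  [3,4,5,6,7]=1
  size 6 → [1,2,4,5,6,7]=1  [2,3,4,5,6,7]=2
  first=0(m) contributes 3

3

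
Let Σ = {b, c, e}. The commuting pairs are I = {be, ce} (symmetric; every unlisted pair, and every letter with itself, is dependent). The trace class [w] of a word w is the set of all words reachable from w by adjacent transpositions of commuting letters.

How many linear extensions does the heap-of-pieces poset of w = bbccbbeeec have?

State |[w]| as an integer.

#0=b has no predecessor
#1=b depends on [0:b]
#2=c depends on [1:b]
#3=c depends on [2:c]
#4=b depends on [3:c]
#5=b depends on [4:b]
#6=e has no predecessor
#7=e depends on [6:e]
#8=e depends on [7:e]
#9=c depends on [5:b]
sources: [0:b, 6:e]
N(rest) = Σ N(rest − s) over sources s of rest; N(one piece) = 1:
  size 1 → [8]=1  [9]=1
  size 2 → [5,9]=1  [7,8]=1  [8,9]=2
  size 3 → [4,5,9]=1  [5,8,9]=3  [6,7,8]=1  [7,8,9]=3
  size 4 → [3,4,5,9]=1  [4,5,8,9]=4  [5,7,8,9]=6  [6,7,8,9]=4
  size 5 → [2,3,4,5,9]=1  [3,4,5,8,9]=5  [4,5,7,8,9]=10  [5,6,7,8,9]=10
  size 6 → [1,2,3,4,5,9]=1  [2,3,4,5,8,9]=6  [3,4,5,7,8,9]=15  [4,5,6,7,8,9]=20
  size 7 → [0,1,2,3,4,5,9]=1  [1,2,3,4,5,8,9]=7  [2,3,4,5,7,8,9]=21  [3,4,5,6,7,8,9]=35
  size 8 → [0,1,2,3,4,5,8,9]=8  [1,2,3,4,5,7,8,9]=28  [2,3,4,5,6,7,8,9]=56
  first=0(b) contributes 84
  first=6(e) contributes 36
|[w]| = 120

120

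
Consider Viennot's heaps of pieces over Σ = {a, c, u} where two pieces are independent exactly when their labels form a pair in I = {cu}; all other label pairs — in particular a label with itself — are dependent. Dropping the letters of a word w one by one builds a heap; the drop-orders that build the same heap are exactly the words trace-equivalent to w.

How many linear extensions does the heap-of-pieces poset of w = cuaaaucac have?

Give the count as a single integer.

4

#0=c has no predecessor
#1=u has no predecessor
#2=a depends on [0:c, 1:u]
#3=a depends on [2:a]
#4=a depends on [3:a]
#5=u depends on [4:a]
#6=c depends on [4:a]
#7=a depends on [5:u, 6:c]
#8=c depends on [7:a]
sources: [0:c, 1:u]
N(rest) = Σ N(rest − s) over sources s of rest; N(one piece) = 1:
  size 1 → [8]=1
  size 2 → [7,8]=1
  size 3 → [5,7,8]=1  [6,7,8]=1
  size 4 → [5,6,7,8]=2
  size 5 → [4,5,6,7,8]=2
  size 6 → [3,4,5,6,7,8]=2
  size 7 → [2,3,4,5,6,7,8]=2
  first=0(c) contributes 2
  first=1(u) contributes 2
|[w]| = 4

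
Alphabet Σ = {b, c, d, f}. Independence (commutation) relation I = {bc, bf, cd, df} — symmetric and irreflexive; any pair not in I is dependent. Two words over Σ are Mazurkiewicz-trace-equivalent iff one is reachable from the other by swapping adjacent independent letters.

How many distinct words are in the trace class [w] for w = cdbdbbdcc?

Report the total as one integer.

84

#0=c has no predecessor
#1=d has no predecessor
#2=b depends on [1:d]
#3=d depends on [2:b]
#4=b depends on [3:d]
#5=b depends on [4:b]
#6=d depends on [5:b]
#7=c depends on [0:c]
#8=c depends on [7:c]
sources: [0:c, 1:d]
N(rest) = Σ N(rest − s) over sources s of rest; N(one piece) = 1:
  size 1 → [6]=1  [8]=1
  size 2 → [5,6]=1  [6,8]=2  [7,8]=1
  size 3 → [0,7,8]=1  [4,5,6]=1  [5,6,8]=3  [6,7,8]=3
  size 4 → [0,6,7,8]=4  [3,4,5,6]=1  [4,5,6,8]=4  [5,6,7,8]=6
  size 5 → [0,5,6,7,8]=10  [2,3,4,5,6]=1  [3,4,5,6,8]=5  [4,5,6,7,8]=10
  size 6 → [0,4,5,6,7,8]=20  [1,2,3,4,5,6]=1  [2,3,4,5,6,8]=6  [3,4,5,6,7,8]=15
  size 7 → [0,3,4,5,6,7,8]=35  [1,2,3,4,5,6,8]=7  [2,3,4,5,6,7,8]=21
  first=0(c) contributes 28
  first=1(d) contributes 56
|[w]| = 84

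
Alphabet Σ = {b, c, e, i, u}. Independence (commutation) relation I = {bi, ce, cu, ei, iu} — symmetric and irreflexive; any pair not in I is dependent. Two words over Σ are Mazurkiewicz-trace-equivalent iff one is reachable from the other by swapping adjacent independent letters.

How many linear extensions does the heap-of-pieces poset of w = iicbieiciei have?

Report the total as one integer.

0(i) covers ∅
1(i) covers 0:i
2(c) covers 1:i
3(b) covers 2:c
4(i) covers 2:c
5(e) covers 3:b
6(i) covers 4:i
7(c) covers 3:b, 6:i
8(i) covers 7:c
9(e) covers 5:e
10(i) covers 8:i
floor of heap: 0:i
completions by unplaced set U, small U first (add the entries for U minus each lowest piece of U):
  |U|=1: {9}:1  {10}:1
  |U|=2: {5,9}:1  {8,10}:1  {9,10}:2
  |U|=3: {5,9,10}:3  {7,8,10}:1  {8,9,10}:3
  |U|=4: {5,8,9,10}:6  {6,7,8,10}:1  {7,8,9,10}:4
  |U|=5: {4,6,7,8,10}:1  {5,7,8,9,10}:10  {6,7,8,9,10}:5
  |U|=6: {3,5,7,8,9,10}:10  {4,6,7,8,9,10}:6  {5,6,7,8,9,10}:15
  |U|=7: {3,5,6,7,8,9,10}:25  {4,5,6,7,8,9,10}:21
  |U|=8: {3,4,5,6,7,8,9,10}:46
  |U|=9: {2,3,4,5,6,7,8,9,10}:46
  start at 0(i): 46

46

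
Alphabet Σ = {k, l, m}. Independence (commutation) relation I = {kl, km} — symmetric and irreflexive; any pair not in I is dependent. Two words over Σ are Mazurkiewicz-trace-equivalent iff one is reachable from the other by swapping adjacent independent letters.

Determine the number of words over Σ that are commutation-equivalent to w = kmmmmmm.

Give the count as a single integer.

piece 0:k — minimal
piece 1:m — minimal
piece 2:m rests on {1:m}
piece 3:m rests on {2:m}
piece 4:m rests on {3:m}
piece 5:m rests on {4:m}
piece 6:m rests on {5:m}
minimal pieces: {0:k, 1:m}
ways to finish when only these pieces remain (= sum over removing one remaining piece with nothing left below it):
  1 left: {0}→1  {6}→1
  2 left: {0,6}→2  {5,6}→1
  3 left: {0,5,6}→3  {4,5,6}→1
  4 left: {0,4,5,6}→4  {3,4,5,6}→1
  5 left: {0,3,4,5,6}→5  {2,3,4,5,6}→1
  placing 0:k first → 1 extensions
  placing 1:m first → 6 extensions
total linear extensions = 7

7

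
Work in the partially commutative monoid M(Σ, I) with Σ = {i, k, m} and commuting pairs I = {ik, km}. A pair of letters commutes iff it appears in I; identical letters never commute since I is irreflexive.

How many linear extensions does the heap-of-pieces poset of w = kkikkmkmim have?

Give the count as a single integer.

piece 0:k — minimal
piece 1:k rests on {0:k}
piece 2:i — minimal
piece 3:k rests on {1:k}
piece 4:k rests on {3:k}
piece 5:m rests on {2:i}
piece 6:k rests on {4:k}
piece 7:m rests on {5:m}
piece 8:i rests on {7:m}
piece 9:m rests on {8:i}
minimal pieces: {0:k, 2:i}
ways to finish when only these pieces remain (= sum over removing one remaining piece with nothing left below it):
  1 left: {6}→1  {9}→1
  2 left: {4,6}→1  {6,9}→2  {8,9}→1
  3 left: {3,4,6}→1  {4,6,9}→3  {6,8,9}→3  {7,8,9}→1
  4 left: {1,3,4,6}→1  {3,4,6,9}→4  {4,6,8,9}→6  {5,7,8,9}→1  {6,7,8,9}→4
  5 left: {0,1,3,4,6}→1  {1,3,4,6,9}→5  {2,5,7,8,9}→1  {3,4,6,8,9}→10  {4,6,7,8,9}→10  {5,6,7,8,9}→5
  6 left: {0,1,3,4,6,9}→6  {1,3,4,6,8,9}→15  {2,5,6,7,8,9}→6  {3,4,6,7,8,9}→20  {4,5,6,7,8,9}→15
  7 left: {0,1,3,4,6,8,9}→21  {1,3,4,6,7,8,9}→35  {2,4,5,6,7,8,9}→21  {3,4,5,6,7,8,9}→35
  8 left: {0,1,3,4,6,7,8,9}→56  {1,3,4,5,6,7,8,9}→70  {2,3,4,5,6,7,8,9}→56
  placing 0:k first → 126 extensions
  placing 2:i first → 126 extensions
total linear extensions = 252

252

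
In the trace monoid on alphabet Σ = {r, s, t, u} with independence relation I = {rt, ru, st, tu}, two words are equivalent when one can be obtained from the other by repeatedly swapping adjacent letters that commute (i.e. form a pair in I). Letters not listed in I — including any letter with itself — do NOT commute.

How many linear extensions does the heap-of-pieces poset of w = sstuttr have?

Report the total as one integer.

70

drop 0:s onto floor
drop 1:s onto {0:s}
drop 2:t onto floor
drop 3:u onto {1:s}
drop 4:t onto {2:t}
drop 5:t onto {4:t}
drop 6:r onto {1:s}
ground layer = {0:s, 2:t}
drop-orders for the pieces not yet dropped (sum over which currently-grounded one goes next):
  1 to go: {3} 1  {5} 1  {6} 1
  2 to go: {3,5} 2  {3,6} 2  {4,5} 1  {5,6} 2
  3 to go: {1,3,6} 2  {2,4,5} 1  {3,4,5} 3  {3,5,6} 6  {4,5,6} 3
  4 to go: {0,1,3,6} 2  {1,3,5,6} 8  {2,3,4,5} 4  {2,4,5,6} 4  {3,4,5,6} 12
  5 to go: {0,1,3,5,6} 10  {1,3,4,5,6} 20  {2,3,4,5,6} 20
  if 0:s drops first: 40 orders
  if 2:t drops first: 30 orders
heap linearizations: 70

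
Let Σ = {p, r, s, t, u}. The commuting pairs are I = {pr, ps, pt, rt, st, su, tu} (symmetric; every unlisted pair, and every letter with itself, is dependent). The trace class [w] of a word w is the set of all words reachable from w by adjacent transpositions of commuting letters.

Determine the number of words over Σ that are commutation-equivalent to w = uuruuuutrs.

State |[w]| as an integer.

10

drop 0:u onto floor
drop 1:u onto {0:u}
drop 2:r onto {1:u}
drop 3:u onto {2:r}
drop 4:u onto {3:u}
drop 5:u onto {4:u}
drop 6:u onto {5:u}
drop 7:t onto floor
drop 8:r onto {6:u}
drop 9:s onto {8:r}
ground layer = {0:u, 7:t}
drop-orders for the pieces not yet dropped (sum over which currently-grounded one goes next):
  1 to go: {7} 1  {9} 1
  2 to go: {7,9} 2  {8,9} 1
  3 to go: {6,8,9} 1  {7,8,9} 3
  4 to go: {5,6,8,9} 1  {6,7,8,9} 4
  5 to go: {4,5,6,8,9} 1  {5,6,7,8,9} 5
  6 to go: {3,4,5,6,8,9} 1  {4,5,6,7,8,9} 6
  7 to go: {2,3,4,5,6,8,9} 1  {3,4,5,6,7,8,9} 7
  8 to go: {1,2,3,4,5,6,8,9} 1  {2,3,4,5,6,7,8,9} 8
  if 0:u drops first: 9 orders
  if 7:t drops first: 1 orders
heap linearizations: 10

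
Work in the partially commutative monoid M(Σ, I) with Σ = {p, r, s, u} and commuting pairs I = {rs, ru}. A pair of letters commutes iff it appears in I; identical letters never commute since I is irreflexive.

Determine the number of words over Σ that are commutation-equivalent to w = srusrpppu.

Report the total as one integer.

#0=s has no predecessor
#1=r has no predecessor
#2=u depends on [0:s]
#3=s depends on [2:u]
#4=r depends on [1:r]
#5=p depends on [3:s, 4:r]
#6=p depends on [5:p]
#7=p depends on [6:p]
#8=u depends on [7:p]
sources: [0:s, 1:r]
N(rest) = Σ N(rest − s) over sources s of rest; N(one piece) = 1:
  size 1 → [8]=1
  size 2 → [7,8]=1
  size 3 → [6,7,8]=1
  size 4 → [5,6,7,8]=1
  size 5 → [3,5,6,7,8]=1  [4,5,6,7,8]=1
  size 6 → [1,4,5,6,7,8]=1  [2,3,5,6,7,8]=1  [3,4,5,6,7,8]=2
  size 7 → [0,2,3,5,6,7,8]=1  [1,3,4,5,6,7,8]=3  [2,3,4,5,6,7,8]=3
  first=0(s) contributes 6
  first=1(r) contributes 4
|[w]| = 10

10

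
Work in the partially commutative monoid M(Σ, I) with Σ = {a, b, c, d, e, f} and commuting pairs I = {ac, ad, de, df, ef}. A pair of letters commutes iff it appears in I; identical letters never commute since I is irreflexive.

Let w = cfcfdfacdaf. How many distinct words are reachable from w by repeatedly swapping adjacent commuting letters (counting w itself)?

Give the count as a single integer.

drop 0:c onto floor
drop 1:f onto {0:c}
drop 2:c onto {1:f}
drop 3:f onto {2:c}
drop 4:d onto {2:c}
drop 5:f onto {3:f}
drop 6:a onto {5:f}
drop 7:c onto {4:d, 5:f}
drop 8:d onto {7:c}
drop 9:a onto {6:a}
drop 10:f onto {7:c, 9:a}
ground layer = {0:c}
drop-orders for the pieces not yet dropped (sum over which currently-grounded one goes next):
  1 to go: {8} 1  {10} 1
  2 to go: {8,10} 2  {9,10} 1
  3 to go: {6,9,10} 1  {7,8,10} 2  {8,9,10} 3
  4 to go: {4,7,8,10} 2  {6,8,9,10} 4  {7,8,9,10} 5
  5 to go: {4,7,8,9,10} 7  {6,7,8,9,10} 9
  6 to go: {4,6,7,8,9,10} 16  {5,6,7,8,9,10} 9
  7 to go: {3,5,6,7,8,9,10} 9  {4,5,6,7,8,9,10} 25
  8 to go: {3,4,5,6,7,8,9,10} 34
  9 to go: {2,3,4,5,6,7,8,9,10} 34
  if 0:c drops first: 34 orders

34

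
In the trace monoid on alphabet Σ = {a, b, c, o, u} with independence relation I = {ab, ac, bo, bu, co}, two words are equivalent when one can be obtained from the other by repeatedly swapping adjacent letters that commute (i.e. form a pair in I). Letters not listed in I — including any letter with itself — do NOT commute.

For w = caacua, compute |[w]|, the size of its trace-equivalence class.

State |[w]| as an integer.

piece 0:c — minimal
piece 1:a — minimal
piece 2:a rests on {1:a}
piece 3:c rests on {0:c}
piece 4:u rests on {2:a, 3:c}
piece 5:a rests on {4:u}
minimal pieces: {0:c, 1:a}
ways to finish when only these pieces remain (= sum over removing one remaining piece with nothing left below it):
  1 left: {5}→1
  2 left: {4,5}→1
  3 left: {2,4,5}→1  {3,4,5}→1
  4 left: {0,3,4,5}→1  {1,2,4,5}→1  {2,3,4,5}→2
  placing 0:c first → 3 extensions
  placing 1:a first → 3 extensions
total linear extensions = 6

6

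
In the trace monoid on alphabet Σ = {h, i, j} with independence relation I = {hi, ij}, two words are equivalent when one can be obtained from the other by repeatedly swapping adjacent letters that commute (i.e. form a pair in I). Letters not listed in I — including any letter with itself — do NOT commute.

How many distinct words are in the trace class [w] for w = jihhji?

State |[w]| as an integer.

15

drop 0:j onto floor
drop 1:i onto floor
drop 2:h onto {0:j}
drop 3:h onto {2:h}
drop 4:j onto {3:h}
drop 5:i onto {1:i}
ground layer = {0:j, 1:i}
drop-orders for the pieces not yet dropped (sum over which currently-grounded one goes next):
  1 to go: {4} 1  {5} 1
  2 to go: {1,5} 1  {3,4} 1  {4,5} 2
  3 to go: {1,4,5} 3  {2,3,4} 1  {3,4,5} 3
  4 to go: {0,2,3,4} 1  {1,3,4,5} 6  {2,3,4,5} 4
  if 0:j drops first: 10 orders
  if 1:i drops first: 5 orders
heap linearizations: 15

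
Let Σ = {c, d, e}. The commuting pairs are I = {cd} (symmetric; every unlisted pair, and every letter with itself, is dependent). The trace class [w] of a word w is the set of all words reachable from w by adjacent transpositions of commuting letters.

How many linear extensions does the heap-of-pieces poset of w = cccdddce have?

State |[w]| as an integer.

0(c) covers ∅
1(c) covers 0:c
2(c) covers 1:c
3(d) covers ∅
4(d) covers 3:d
5(d) covers 4:d
6(c) covers 2:c
7(e) covers 5:d, 6:c
floor of heap: 0:c, 3:d
completions by unplaced set U, small U first (add the entries for U minus each lowest piece of U):
  |U|=1: {7}:1
  |U|=2: {5,7}:1  {6,7}:1
  |U|=3: {2,6,7}:1  {4,5,7}:1  {5,6,7}:2
  |U|=4: {1,2,6,7}:1  {2,5,6,7}:3  {3,4,5,7}:1  {4,5,6,7}:3
  |U|=5: {0,1,2,6,7}:1  {1,2,5,6,7}:4  {2,4,5,6,7}:6  {3,4,5,6,7}:4
  |U|=6: {0,1,2,5,6,7}:5  {1,2,4,5,6,7}:10  {2,3,4,5,6,7}:10
  start at 0(c): 20
  start at 3(d): 15
sum over floor = 35

35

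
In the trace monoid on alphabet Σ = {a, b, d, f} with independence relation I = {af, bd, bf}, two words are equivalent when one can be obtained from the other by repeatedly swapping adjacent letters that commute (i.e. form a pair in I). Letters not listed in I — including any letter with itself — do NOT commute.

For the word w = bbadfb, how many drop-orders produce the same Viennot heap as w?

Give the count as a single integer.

0(b) covers ∅
1(b) covers 0:b
2(a) covers 1:b
3(d) covers 2:a
4(f) covers 3:d
5(b) covers 2:a
floor of heap: 0:b
completions by unplaced set U, small U first (add the entries for U minus each lowest piece of U):
  |U|=1: {4}:1  {5}:1
  |U|=2: {3,4}:1  {4,5}:2
  |U|=3: {3,4,5}:3
  |U|=4: {2,3,4,5}:3
  start at 0(b): 3

3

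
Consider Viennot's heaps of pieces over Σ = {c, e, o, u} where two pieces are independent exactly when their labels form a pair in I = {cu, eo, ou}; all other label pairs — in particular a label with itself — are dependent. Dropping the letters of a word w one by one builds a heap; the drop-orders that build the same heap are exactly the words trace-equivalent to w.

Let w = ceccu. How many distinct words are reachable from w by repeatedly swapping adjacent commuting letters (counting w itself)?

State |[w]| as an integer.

3

piece 0:c — minimal
piece 1:e rests on {0:c}
piece 2:c rests on {1:e}
piece 3:c rests on {2:c}
piece 4:u rests on {1:e}
minimal pieces: {0:c}
ways to finish when only these pieces remain (= sum over removing one remaining piece with nothing left below it):
  1 left: {3}→1  {4}→1
  2 left: {2,3}→1  {3,4}→2
  3 left: {2,3,4}→3
  placing 0:c first → 3 extensions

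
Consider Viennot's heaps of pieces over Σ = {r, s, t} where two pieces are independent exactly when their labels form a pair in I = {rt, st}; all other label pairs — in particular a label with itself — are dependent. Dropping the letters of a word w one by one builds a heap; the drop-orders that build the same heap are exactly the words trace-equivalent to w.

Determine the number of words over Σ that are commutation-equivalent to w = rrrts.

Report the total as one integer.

5

0(r) covers ∅
1(r) covers 0:r
2(r) covers 1:r
3(t) covers ∅
4(s) covers 2:r
floor of heap: 0:r, 3:t
completions by unplaced set U, small U first (add the entries for U minus each lowest piece of U):
  |U|=1: {3}:1  {4}:1
  |U|=2: {2,4}:1  {3,4}:2
  |U|=3: {1,2,4}:1  {2,3,4}:3
  start at 0(r): 4
  start at 3(t): 1
sum over floor = 5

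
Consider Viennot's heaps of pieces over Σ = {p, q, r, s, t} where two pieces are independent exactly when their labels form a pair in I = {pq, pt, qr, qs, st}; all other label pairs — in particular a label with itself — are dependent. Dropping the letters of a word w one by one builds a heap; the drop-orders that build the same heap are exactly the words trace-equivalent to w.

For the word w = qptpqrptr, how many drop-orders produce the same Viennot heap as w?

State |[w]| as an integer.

drop 0:q onto floor
drop 1:p onto floor
drop 2:t onto {0:q}
drop 3:p onto {1:p}
drop 4:q onto {2:t}
drop 5:r onto {2:t, 3:p}
drop 6:p onto {5:r}
drop 7:t onto {4:q, 5:r}
drop 8:r onto {6:p, 7:t}
ground layer = {0:q, 1:p}
drop-orders for the pieces not yet dropped (sum over which currently-grounded one goes next):
  1 to go: {8} 1
  2 to go: {6,8} 1  {7,8} 1
  3 to go: {4,7,8} 1  {6,7,8} 2
  4 to go: {4,6,7,8} 3  {5,6,7,8} 2
  5 to go: {3,5,6,7,8} 2  {4,5,6,7,8} 5
  6 to go: {1,3,5,6,7,8} 2  {2,4,5,6,7,8} 5  {3,4,5,6,7,8} 7
  7 to go: {0,2,4,5,6,7,8} 5  {1,3,4,5,6,7,8} 9  {2,3,4,5,6,7,8} 12
  if 0:q drops first: 21 orders
  if 1:p drops first: 17 orders
heap linearizations: 38

38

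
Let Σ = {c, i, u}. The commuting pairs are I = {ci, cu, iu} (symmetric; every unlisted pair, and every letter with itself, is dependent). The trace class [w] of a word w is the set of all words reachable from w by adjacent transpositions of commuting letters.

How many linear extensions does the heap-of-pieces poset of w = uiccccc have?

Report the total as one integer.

42

piece 0:u — minimal
piece 1:i — minimal
piece 2:c — minimal
piece 3:c rests on {2:c}
piece 4:c rests on {3:c}
piece 5:c rests on {4:c}
piece 6:c rests on {5:c}
minimal pieces: {0:u, 1:i, 2:c}
ways to finish when only these pieces remain (= sum over removing one remaining piece with nothing left below it):
  1 left: {0}→1  {1}→1  {6}→1
  2 left: {0,1}→2  {0,6}→2  {1,6}→2  {5,6}→1
  3 left: {0,1,6}→6  {0,5,6}→3  {1,5,6}→3  {4,5,6}→1
  4 left: {0,1,5,6}→12  {0,4,5,6}→4  {1,4,5,6}→4  {3,4,5,6}→1
  5 left: {0,1,4,5,6}→20  {0,3,4,5,6}→5  {1,3,4,5,6}→5  {2,3,4,5,6}→1
  placing 0:u first → 6 extensions
  placing 1:i first → 6 extensions
  placing 2:c first → 30 extensions
total linear extensions = 42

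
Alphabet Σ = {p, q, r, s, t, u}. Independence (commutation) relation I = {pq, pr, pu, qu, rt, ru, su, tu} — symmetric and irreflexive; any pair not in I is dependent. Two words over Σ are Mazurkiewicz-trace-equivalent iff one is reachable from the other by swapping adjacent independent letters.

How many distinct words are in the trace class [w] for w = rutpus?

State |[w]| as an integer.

0(r) covers ∅
1(u) covers ∅
2(t) covers ∅
3(p) covers 2:t
4(u) covers 1:u
5(s) covers 0:r, 3:p
floor of heap: 0:r, 1:u, 2:t
completions by unplaced set U, small U first (add the entries for U minus each lowest piece of U):
  |U|=1: {4}:1  {5}:1
  |U|=2: {0,5}:1  {1,4}:1  {3,5}:1  {4,5}:2
  |U|=3: {0,3,5}:2  {0,4,5}:3  {1,4,5}:3  {2,3,5}:1  {3,4,5}:3
  |U|=4: {0,1,4,5}:6  {0,2,3,5}:3  {0,3,4,5}:8  {1,3,4,5}:6  {2,3,4,5}:4
  start at 0(r): 10
  start at 1(u): 15
  start at 2(t): 20
sum over floor = 45

45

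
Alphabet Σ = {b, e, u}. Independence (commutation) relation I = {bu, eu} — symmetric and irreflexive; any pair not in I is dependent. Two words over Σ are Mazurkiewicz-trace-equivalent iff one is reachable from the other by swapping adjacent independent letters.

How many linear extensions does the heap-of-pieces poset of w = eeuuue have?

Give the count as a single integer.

20

drop 0:e onto floor
drop 1:e onto {0:e}
drop 2:u onto floor
drop 3:u onto {2:u}
drop 4:u onto {3:u}
drop 5:e onto {1:e}
ground layer = {0:e, 2:u}
drop-orders for the pieces not yet dropped (sum over which currently-grounded one goes next):
  1 to go: {4} 1  {5} 1
  2 to go: {1,5} 1  {3,4} 1  {4,5} 2
  3 to go: {0,1,5} 1  {1,4,5} 3  {2,3,4} 1  {3,4,5} 3
  4 to go: {0,1,4,5} 4  {1,3,4,5} 6  {2,3,4,5} 4
  if 0:e drops first: 10 orders
  if 2:u drops first: 10 orders
heap linearizations: 20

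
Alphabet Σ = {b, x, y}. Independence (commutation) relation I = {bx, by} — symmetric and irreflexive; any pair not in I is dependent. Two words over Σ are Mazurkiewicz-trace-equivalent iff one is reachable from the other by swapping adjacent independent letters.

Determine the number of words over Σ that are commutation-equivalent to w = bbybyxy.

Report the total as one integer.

35

0(b) covers ∅
1(b) covers 0:b
2(y) covers ∅
3(b) covers 1:b
4(y) covers 2:y
5(x) covers 4:y
6(y) covers 5:x
floor of heap: 0:b, 2:y
completions by unplaced set U, small U first (add the entries for U minus each lowest piece of U):
  |U|=1: {3}:1  {6}:1
  |U|=2: {1,3}:1  {3,6}:2  {5,6}:1
  |U|=3: {0,1,3}:1  {1,3,6}:3  {3,5,6}:3  {4,5,6}:1
  |U|=4: {0,1,3,6}:4  {1,3,5,6}:6  {2,4,5,6}:1  {3,4,5,6}:4
  |U|=5: {0,1,3,5,6}:10  {1,3,4,5,6}:10  {2,3,4,5,6}:5
  start at 0(b): 15
  start at 2(y): 20
sum over floor = 35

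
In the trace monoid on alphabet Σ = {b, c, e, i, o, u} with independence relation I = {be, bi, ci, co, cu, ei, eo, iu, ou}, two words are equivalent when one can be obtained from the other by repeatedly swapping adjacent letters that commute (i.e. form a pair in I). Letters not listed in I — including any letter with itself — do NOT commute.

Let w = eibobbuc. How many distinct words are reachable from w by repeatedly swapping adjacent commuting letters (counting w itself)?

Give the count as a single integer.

24

piece 0:e — minimal
piece 1:i — minimal
piece 2:b — minimal
piece 3:o rests on {1:i, 2:b}
piece 4:b rests on {3:o}
piece 5:b rests on {4:b}
piece 6:u rests on {0:e, 5:b}
piece 7:c rests on {0:e, 5:b}
minimal pieces: {0:e, 1:i, 2:b}
ways to finish when only these pieces remain (= sum over removing one remaining piece with nothing left below it):
  1 left: {6}→1  {7}→1
  2 left: {6,7}→2
  3 left: {0,6,7}→2  {5,6,7}→2
  4 left: {0,5,6,7}→4  {4,5,6,7}→2
  5 left: {0,4,5,6,7}→6  {3,4,5,6,7}→2
  6 left: {0,3,4,5,6,7}→8  {1,3,4,5,6,7}→2  {2,3,4,5,6,7}→2
  placing 0:e first → 4 extensions
  placing 1:i first → 10 extensions
  placing 2:b first → 10 extensions
total linear extensions = 24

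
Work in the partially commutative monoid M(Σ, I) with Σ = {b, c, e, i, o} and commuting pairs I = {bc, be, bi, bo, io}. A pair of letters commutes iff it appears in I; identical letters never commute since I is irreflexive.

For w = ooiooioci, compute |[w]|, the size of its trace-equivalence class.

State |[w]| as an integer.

#0=o has no predecessor
#1=o depends on [0:o]
#2=i has no predecessor
#3=o depends on [1:o]
#4=o depends on [3:o]
#5=i depends on [2:i]
#6=o depends on [4:o]
#7=c depends on [5:i, 6:o]
#8=i depends on [7:c]
sources: [0:o, 2:i]
N(rest) = Σ N(rest − s) over sources s of rest; N(one piece) = 1:
  size 1 → [8]=1
  size 2 → [7,8]=1
  size 3 → [5,7,8]=1  [6,7,8]=1
  size 4 → [2,5,7,8]=1  [4,6,7,8]=1  [5,6,7,8]=2
  size 5 → [2,5,6,7,8]=3  [3,4,6,7,8]=1  [4,5,6,7,8]=3
  size 6 → [1,3,4,6,7,8]=1  [2,4,5,6,7,8]=6  [3,4,5,6,7,8]=4
  size 7 → [0,1,3,4,6,7,8]=1  [1,3,4,5,6,7,8]=5  [2,3,4,5,6,7,8]=10
  first=0(o) contributes 15
  first=2(i) contributes 6
|[w]| = 21

21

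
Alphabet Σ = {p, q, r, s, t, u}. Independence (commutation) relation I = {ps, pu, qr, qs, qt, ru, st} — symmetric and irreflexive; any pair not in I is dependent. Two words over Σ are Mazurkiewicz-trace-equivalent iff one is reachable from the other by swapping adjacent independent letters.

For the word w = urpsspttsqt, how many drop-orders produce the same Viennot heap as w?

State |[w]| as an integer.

1036

0(u) covers ∅
1(r) covers ∅
2(p) covers 1:r
3(s) covers 0:u, 1:r
4(s) covers 3:s
5(p) covers 2:p
6(t) covers 0:u, 5:p
7(t) covers 6:t
8(s) covers 4:s
9(q) covers 0:u, 5:p
10(t) covers 7:t
floor of heap: 0:u, 1:r
completions by unplaced set U, small U first (add the entries for U minus each lowest piece of U):
  |U|=1: {8}:1  {9}:1  {10}:1
  |U|=2: {4,8}:1  {7,10}:1  {8,9}:2  {8,10}:2  {9,10}:2
  |U|=3: {3,4,8}:1  {4,8,9}:3  {4,8,10}:3  {6,7,10}:1  {7,8,10}:3  {7,9,10}:3  {8,9,10}:6
  |U|=4: {3,4,8,9}:4  {3,4,8,10}:4  {4,7,8,10}:6  {4,8,9,10}:12  {6,7,8,10}:4  {6,7,9,10}:4  {7,8,9,10}:12
  |U|=5: {3,4,7,8,10}:10  {3,4,8,9,10}:20  {4,6,7,8,10}:10  {4,7,8,9,10}:30  {5,6,7,9,10}:4  {6,7,8,9,10}:20
  |U|=6: {2,5,6,7,9,10}:4  {3,4,6,7,8,10}:20  {3,4,7,8,9,10}:60  {4,6,7,8,9,10}:60  {5,6,7,8,9,10}:24
  |U|=7: {2,5,6,7,8,9,10}:28  {3,4,6,7,8,9,10}:140  {4,5,6,7,8,9,10}:84
  |U|=8: {0,3,4,6,7,8,9,10}:140  {2,4,5,6,7,8,9,10}:112  {3,4,5,6,7,8,9,10}:224
  |U|=9: {0,3,4,5,6,7,8,9,10}:364  {2,3,4,5,6,7,8,9,10}:336
  start at 0(u): 336
  start at 1(r): 700
sum over floor = 1036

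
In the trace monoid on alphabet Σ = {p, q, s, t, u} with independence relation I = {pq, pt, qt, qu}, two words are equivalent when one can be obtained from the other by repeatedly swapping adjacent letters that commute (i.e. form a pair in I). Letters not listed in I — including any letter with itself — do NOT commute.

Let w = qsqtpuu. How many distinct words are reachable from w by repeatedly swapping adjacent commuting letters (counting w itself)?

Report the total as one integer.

10

drop 0:q onto floor
drop 1:s onto {0:q}
drop 2:q onto {1:s}
drop 3:t onto {1:s}
drop 4:p onto {1:s}
drop 5:u onto {3:t, 4:p}
drop 6:u onto {5:u}
ground layer = {0:q}
drop-orders for the pieces not yet dropped (sum over which currently-grounded one goes next):
  1 to go: {2} 1  {6} 1
  2 to go: {2,6} 2  {5,6} 1
  3 to go: {2,5,6} 3  {3,5,6} 1  {4,5,6} 1
  4 to go: {2,3,5,6} 4  {2,4,5,6} 4  {3,4,5,6} 2
  5 to go: {2,3,4,5,6} 10
  if 0:q drops first: 10 orders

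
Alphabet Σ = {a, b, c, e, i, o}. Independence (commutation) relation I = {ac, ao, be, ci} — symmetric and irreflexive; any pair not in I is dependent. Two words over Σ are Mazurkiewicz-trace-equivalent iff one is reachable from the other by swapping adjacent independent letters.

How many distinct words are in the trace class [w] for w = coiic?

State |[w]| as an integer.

3

drop 0:c onto floor
drop 1:o onto {0:c}
drop 2:i onto {1:o}
drop 3:i onto {2:i}
drop 4:c onto {1:o}
ground layer = {0:c}
drop-orders for the pieces not yet dropped (sum over which currently-grounded one goes next):
  1 to go: {3} 1  {4} 1
  2 to go: {2,3} 1  {3,4} 2
  3 to go: {2,3,4} 3
  if 0:c drops first: 3 orders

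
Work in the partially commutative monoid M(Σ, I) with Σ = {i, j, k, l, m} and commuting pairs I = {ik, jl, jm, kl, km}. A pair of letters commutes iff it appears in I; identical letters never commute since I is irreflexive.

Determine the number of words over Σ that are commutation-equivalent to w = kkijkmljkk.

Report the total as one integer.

85

0(k) covers ∅
1(k) covers 0:k
2(i) covers ∅
3(j) covers 1:k, 2:i
4(k) covers 3:j
5(m) covers 2:i
6(l) covers 5:m
7(j) covers 4:k
8(k) covers 7:j
9(k) covers 8:k
floor of heap: 0:k, 2:i
completions by unplaced set U, small U first (add the entries for U minus each lowest piece of U):
  |U|=1: {6}:1  {9}:1
  |U|=2: {5,6}:1  {6,9}:2  {8,9}:1
  |U|=3: {5,6,9}:3  {6,8,9}:3  {7,8,9}:1
  |U|=4: {4,7,8,9}:1  {5,6,8,9}:6  {6,7,8,9}:4
  |U|=5: {3,4,7,8,9}:1  {4,6,7,8,9}:5  {5,6,7,8,9}:10
  |U|=6: {1,3,4,7,8,9}:1  {3,4,6,7,8,9}:6  {4,5,6,7,8,9}:15
  |U|=7: {0,1,3,4,7,8,9}:1  {1,3,4,6,7,8,9}:7  {3,4,5,6,7,8,9}:21
  |U|=8: {0,1,3,4,6,7,8,9}:8  {1,3,4,5,6,7,8,9}:28  {2,3,4,5,6,7,8,9}:21
  start at 0(k): 49
  start at 2(i): 36
sum over floor = 85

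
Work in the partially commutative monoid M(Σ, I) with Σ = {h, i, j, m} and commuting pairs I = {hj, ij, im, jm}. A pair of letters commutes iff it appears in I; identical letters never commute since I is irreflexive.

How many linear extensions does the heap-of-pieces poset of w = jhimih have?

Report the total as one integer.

0(j) covers ∅
1(h) covers ∅
2(i) covers 1:h
3(m) covers 1:h
4(i) covers 2:i
5(h) covers 3:m, 4:i
floor of heap: 0:j, 1:h
completions by unplaced set U, small U first (add the entries for U minus each lowest piece of U):
  |U|=1: {0}:1  {5}:1
  |U|=2: {0,5}:2  {3,5}:1  {4,5}:1
  |U|=3: {0,3,5}:3  {0,4,5}:3  {2,4,5}:1  {3,4,5}:2
  |U|=4: {0,2,4,5}:4  {0,3,4,5}:8  {2,3,4,5}:3
  start at 0(j): 3
  start at 1(h): 15
sum over floor = 18

18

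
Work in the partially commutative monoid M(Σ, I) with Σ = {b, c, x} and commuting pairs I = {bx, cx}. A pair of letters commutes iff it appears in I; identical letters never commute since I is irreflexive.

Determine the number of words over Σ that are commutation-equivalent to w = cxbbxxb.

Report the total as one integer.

35

#0=c has no predecessor
#1=x has no predecessor
#2=b depends on [0:c]
#3=b depends on [2:b]
#4=x depends on [1:x]
#5=x depends on [4:x]
#6=b depends on [3:b]
sources: [0:c, 1:x]
N(rest) = Σ N(rest − s) over sources s of rest; N(one piece) = 1:
  size 1 → [5]=1  [6]=1
  size 2 → [3,6]=1  [4,5]=1  [5,6]=2
  size 3 → [1,4,5]=1  [2,3,6]=1  [3,5,6]=3  [4,5,6]=3
  size 4 → [0,2,3,6]=1  [1,4,5,6]=4  [2,3,5,6]=4  [3,4,5,6]=6
  size 5 → [0,2,3,5,6]=5  [1,3,4,5,6]=10  [2,3,4,5,6]=10
  first=0(c) contributes 20
  first=1(x) contributes 15
|[w]| = 35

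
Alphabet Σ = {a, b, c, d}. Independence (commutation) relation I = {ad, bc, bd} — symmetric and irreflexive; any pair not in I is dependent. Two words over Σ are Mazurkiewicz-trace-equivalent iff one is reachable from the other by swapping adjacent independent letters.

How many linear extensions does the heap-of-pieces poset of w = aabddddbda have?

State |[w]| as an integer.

drop 0:a onto floor
drop 1:a onto {0:a}
drop 2:b onto {1:a}
drop 3:d onto floor
drop 4:d onto {3:d}
drop 5:d onto {4:d}
drop 6:d onto {5:d}
drop 7:b onto {2:b}
drop 8:d onto {6:d}
drop 9:a onto {7:b}
ground layer = {0:a, 3:d}
drop-orders for the pieces not yet dropped (sum over which currently-grounded one goes next):
  1 to go: {8} 1  {9} 1
  2 to go: {6,8} 1  {7,9} 1  {8,9} 2
  3 to go: {2,7,9} 1  {5,6,8} 1  {6,8,9} 3  {7,8,9} 3
  4 to go: {1,2,7,9} 1  {2,7,8,9} 4  {4,5,6,8} 1  {5,6,8,9} 4  {6,7,8,9} 6
  5 to go: {0,1,2,7,9} 1  {1,2,7,8,9} 5  {2,6,7,8,9} 10  {3,4,5,6,8} 1  {4,5,6,8,9} 5  {5,6,7,8,9} 10
  6 to go: {0,1,2,7,8,9} 6  {1,2,6,7,8,9} 15  {2,5,6,7,8,9} 20  {3,4,5,6,8,9} 6  {4,5,6,7,8,9} 15
  7 to go: {0,1,2,6,7,8,9} 21  {1,2,5,6,7,8,9} 35  {2,4,5,6,7,8,9} 35  {3,4,5,6,7,8,9} 21
  8 to go: {0,1,2,5,6,7,8,9} 56  {1,2,4,5,6,7,8,9} 70  {2,3,4,5,6,7,8,9} 56
  if 0:a drops first: 126 orders
  if 3:d drops first: 126 orders
heap linearizations: 252

252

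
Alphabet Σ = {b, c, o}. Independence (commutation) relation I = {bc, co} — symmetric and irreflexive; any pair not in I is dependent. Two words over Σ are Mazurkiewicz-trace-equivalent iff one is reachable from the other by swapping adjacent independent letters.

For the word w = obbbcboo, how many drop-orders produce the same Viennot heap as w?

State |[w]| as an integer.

8

piece 0:o — minimal
piece 1:b rests on {0:o}
piece 2:b rests on {1:b}
piece 3:b rests on {2:b}
piece 4:c — minimal
piece 5:b rests on {3:b}
piece 6:o rests on {5:b}
piece 7:o rests on {6:o}
minimal pieces: {0:o, 4:c}
ways to finish when only these pieces remain (= sum over removing one remaining piece with nothing left below it):
  1 left: {4}→1  {7}→1
  2 left: {4,7}→2  {6,7}→1
  3 left: {4,6,7}→3  {5,6,7}→1
  4 left: {3,5,6,7}→1  {4,5,6,7}→4
  5 left: {2,3,5,6,7}→1  {3,4,5,6,7}→5
  6 left: {1,2,3,5,6,7}→1  {2,3,4,5,6,7}→6
  placing 0:o first → 7 extensions
  placing 4:c first → 1 extensions
total linear extensions = 8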